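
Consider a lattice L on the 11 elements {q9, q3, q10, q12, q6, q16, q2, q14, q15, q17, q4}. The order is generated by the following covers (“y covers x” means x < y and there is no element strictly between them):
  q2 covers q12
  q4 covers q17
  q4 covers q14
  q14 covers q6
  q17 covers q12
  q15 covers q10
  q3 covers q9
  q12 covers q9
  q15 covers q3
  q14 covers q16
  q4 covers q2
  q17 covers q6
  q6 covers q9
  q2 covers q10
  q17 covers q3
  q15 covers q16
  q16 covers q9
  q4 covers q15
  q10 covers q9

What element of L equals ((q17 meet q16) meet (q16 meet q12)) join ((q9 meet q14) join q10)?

q17 ∧ q16 = q9
q16 ∧ q12 = q9
q9 ∧ q9 = q9
q9 ∧ q14 = q9
q9 ∨ q10 = q10
q9 ∨ q10 = q10

q10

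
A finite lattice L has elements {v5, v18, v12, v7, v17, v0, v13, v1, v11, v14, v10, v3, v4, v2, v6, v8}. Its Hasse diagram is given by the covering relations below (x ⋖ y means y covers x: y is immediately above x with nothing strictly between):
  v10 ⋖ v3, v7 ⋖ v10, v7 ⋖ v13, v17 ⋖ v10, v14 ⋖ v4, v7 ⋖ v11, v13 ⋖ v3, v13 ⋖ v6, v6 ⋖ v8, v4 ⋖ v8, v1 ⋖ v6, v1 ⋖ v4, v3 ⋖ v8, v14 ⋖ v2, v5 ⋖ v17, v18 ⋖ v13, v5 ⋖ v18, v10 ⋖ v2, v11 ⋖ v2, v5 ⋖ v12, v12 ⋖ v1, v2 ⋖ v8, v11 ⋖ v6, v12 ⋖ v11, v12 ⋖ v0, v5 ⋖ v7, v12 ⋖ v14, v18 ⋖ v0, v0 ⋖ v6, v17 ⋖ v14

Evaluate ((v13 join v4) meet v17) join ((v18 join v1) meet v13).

v13 ∨ v4 = v8
v8 ∧ v17 = v17
v18 ∨ v1 = v6
v6 ∧ v13 = v13
v17 ∨ v13 = v3

v3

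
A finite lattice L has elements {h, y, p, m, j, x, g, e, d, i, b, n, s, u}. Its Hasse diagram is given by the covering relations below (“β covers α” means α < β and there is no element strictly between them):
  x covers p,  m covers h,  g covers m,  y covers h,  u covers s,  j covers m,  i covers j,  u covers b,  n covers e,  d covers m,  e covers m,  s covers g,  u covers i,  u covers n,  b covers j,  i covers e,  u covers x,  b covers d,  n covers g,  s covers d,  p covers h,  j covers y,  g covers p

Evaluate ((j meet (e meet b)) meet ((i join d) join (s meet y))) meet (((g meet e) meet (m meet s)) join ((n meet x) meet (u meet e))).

e ∧ b = m
j ∧ m = m
i ∨ d = u
s ∧ y = h
u ∨ h = u
m ∧ u = m
g ∧ e = m
m ∧ s = m
m ∧ m = m
n ∧ x = p
u ∧ e = e
p ∧ e = h
m ∨ h = m
m ∧ m = m

m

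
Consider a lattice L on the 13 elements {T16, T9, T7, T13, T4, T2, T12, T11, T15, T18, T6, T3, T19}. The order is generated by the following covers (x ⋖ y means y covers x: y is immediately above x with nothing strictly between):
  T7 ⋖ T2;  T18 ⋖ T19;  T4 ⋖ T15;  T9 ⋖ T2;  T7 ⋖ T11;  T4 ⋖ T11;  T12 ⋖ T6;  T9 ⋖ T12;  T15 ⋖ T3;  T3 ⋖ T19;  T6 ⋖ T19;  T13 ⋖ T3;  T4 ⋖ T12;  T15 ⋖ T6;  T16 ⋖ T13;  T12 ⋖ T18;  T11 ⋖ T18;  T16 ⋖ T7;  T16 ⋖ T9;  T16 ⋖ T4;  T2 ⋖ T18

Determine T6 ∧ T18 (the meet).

T12

Common lower bounds of {T6, T18}: T12, T16, T4, T9.
The greatest among these is T12.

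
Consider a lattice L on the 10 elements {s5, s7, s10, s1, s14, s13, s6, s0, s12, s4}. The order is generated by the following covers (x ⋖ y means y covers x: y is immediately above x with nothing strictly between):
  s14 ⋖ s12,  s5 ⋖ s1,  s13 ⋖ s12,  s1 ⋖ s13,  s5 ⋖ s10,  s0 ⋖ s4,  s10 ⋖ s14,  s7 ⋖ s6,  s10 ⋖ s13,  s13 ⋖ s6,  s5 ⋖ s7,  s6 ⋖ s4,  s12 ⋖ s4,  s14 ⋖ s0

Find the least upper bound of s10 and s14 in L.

Common upper bounds of {s10, s14}: s0, s12, s14, s4.
The least among these is s14.

s14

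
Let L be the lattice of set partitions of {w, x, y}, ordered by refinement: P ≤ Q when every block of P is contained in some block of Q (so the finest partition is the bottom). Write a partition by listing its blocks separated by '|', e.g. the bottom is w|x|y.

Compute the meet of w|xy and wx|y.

The meet (common refinement) of w|xy and wx|y intersects blocks pairwise, giving w|x|y.

w|x|y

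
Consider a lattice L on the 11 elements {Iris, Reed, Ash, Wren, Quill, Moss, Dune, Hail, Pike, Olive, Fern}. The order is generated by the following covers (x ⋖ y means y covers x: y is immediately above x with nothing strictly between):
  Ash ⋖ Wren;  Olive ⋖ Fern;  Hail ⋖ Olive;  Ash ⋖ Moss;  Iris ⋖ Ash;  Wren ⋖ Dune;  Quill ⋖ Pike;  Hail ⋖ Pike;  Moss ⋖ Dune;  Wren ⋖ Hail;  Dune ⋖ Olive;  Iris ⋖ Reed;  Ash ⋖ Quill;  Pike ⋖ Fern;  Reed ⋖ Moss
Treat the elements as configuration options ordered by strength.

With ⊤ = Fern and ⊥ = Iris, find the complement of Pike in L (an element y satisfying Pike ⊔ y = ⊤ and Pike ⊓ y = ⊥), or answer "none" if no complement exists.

Need y with Pike ∨ y = Fern and Pike ∧ y = Iris.
Checking each element gives: Reed.

Reed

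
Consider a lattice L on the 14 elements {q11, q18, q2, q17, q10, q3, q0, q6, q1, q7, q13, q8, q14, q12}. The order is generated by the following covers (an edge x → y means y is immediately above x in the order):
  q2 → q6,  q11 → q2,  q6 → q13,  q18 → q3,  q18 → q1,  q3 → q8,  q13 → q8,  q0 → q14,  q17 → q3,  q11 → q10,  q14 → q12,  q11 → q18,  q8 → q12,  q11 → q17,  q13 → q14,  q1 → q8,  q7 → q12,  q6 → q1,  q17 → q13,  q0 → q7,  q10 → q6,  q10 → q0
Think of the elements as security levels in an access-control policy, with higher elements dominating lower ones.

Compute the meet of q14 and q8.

q13

Common lower bounds of {q14, q8}: q10, q11, q13, q17, q2, q6.
The greatest among these is q13.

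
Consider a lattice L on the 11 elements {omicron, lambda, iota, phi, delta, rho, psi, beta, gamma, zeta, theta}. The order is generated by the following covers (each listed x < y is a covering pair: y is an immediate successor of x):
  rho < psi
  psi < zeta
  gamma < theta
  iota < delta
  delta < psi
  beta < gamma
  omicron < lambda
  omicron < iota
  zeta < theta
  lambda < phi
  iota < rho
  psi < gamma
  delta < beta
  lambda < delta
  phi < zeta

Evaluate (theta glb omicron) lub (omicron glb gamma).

omicron

theta ∧ omicron = omicron
omicron ∧ gamma = omicron
omicron ∨ omicron = omicron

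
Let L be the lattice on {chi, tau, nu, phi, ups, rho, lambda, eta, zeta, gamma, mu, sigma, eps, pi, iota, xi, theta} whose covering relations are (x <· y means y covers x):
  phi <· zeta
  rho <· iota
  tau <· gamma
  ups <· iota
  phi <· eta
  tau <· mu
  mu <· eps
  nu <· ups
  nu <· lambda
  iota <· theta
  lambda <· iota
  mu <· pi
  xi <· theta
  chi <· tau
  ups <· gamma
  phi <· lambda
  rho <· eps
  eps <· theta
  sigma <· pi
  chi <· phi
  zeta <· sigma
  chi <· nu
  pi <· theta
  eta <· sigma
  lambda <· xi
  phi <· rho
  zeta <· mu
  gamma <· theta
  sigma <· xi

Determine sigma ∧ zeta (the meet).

zeta

Common lower bounds of {sigma, zeta}: chi, phi, zeta.
The greatest among these is zeta.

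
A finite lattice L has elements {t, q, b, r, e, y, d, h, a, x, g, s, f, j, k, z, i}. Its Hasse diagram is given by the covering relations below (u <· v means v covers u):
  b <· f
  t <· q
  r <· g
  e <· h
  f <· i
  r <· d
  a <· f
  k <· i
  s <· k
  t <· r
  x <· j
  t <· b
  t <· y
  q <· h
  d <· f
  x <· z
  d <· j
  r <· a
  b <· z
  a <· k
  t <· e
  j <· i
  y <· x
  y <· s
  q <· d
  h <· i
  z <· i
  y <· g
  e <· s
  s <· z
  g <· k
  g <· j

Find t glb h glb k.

Common lower bounds of {t, h, k}: t.
The greatest among these is t.

t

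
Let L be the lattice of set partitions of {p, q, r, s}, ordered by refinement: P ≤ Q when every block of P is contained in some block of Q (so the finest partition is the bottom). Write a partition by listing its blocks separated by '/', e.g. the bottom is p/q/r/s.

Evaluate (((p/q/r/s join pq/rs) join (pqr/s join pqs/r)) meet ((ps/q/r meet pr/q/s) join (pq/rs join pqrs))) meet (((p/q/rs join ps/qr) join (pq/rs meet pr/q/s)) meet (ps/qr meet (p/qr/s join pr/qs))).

p/q/r/s ∨ pq/rs = pq/rs
pqr/s ∨ pqs/r = pqrs
pq/rs ∨ pqrs = pqrs
ps/q/r ∧ pr/q/s = p/q/r/s
pq/rs ∨ pqrs = pqrs
p/q/r/s ∨ pqrs = pqrs
pqrs ∧ pqrs = pqrs
p/q/rs ∨ ps/qr = pqrs
pq/rs ∧ pr/q/s = p/q/r/s
pqrs ∨ p/q/r/s = pqrs
p/qr/s ∨ pr/qs = pqrs
ps/qr ∧ pqrs = ps/qr
pqrs ∧ ps/qr = ps/qr
pqrs ∧ ps/qr = ps/qr

ps/qr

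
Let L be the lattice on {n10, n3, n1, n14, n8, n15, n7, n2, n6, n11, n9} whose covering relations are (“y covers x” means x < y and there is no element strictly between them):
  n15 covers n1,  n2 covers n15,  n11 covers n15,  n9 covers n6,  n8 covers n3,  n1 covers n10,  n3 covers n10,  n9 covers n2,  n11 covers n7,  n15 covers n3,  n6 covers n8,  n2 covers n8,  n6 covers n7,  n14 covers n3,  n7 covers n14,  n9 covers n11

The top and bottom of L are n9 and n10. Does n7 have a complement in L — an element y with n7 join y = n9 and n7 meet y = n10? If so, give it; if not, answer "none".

For every candidate y, either n7 ∨ y ≠ n9 or n7 ∧ y ≠ n10; no complement exists.

none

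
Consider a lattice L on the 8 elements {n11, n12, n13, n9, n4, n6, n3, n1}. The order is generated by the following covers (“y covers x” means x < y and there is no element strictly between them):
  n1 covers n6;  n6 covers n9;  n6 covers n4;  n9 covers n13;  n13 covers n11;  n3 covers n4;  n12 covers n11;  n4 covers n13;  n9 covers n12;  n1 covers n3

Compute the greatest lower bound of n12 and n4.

Common lower bounds of {n12, n4}: n11.
The greatest among these is n11.

n11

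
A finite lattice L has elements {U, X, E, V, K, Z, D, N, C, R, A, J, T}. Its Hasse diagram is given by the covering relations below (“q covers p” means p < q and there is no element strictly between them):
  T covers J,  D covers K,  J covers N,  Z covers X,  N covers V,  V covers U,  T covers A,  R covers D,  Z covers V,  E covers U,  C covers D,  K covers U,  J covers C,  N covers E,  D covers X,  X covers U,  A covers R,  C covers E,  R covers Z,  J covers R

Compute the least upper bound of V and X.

Z

Common upper bounds of {V, X}: A, J, R, T, Z.
The least among these is Z.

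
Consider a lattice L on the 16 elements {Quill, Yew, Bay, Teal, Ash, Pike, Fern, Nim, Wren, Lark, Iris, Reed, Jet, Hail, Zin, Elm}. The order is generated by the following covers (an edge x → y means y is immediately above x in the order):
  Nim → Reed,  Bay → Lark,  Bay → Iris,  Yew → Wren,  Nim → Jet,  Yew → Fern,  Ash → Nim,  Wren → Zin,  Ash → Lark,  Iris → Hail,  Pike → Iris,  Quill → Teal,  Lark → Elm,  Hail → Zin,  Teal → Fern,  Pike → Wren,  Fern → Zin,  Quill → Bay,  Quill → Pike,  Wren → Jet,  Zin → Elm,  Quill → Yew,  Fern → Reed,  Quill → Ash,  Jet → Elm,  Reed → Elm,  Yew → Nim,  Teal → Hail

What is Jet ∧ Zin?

Common lower bounds of {Jet, Zin}: Pike, Quill, Wren, Yew.
The greatest among these is Wren.

Wren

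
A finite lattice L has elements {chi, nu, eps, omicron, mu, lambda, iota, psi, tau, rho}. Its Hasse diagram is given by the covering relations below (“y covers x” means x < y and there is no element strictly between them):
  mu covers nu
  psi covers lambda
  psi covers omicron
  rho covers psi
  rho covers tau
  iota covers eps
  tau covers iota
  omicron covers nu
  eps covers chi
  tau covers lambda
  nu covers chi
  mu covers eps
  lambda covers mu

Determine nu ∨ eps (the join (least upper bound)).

mu

Common upper bounds of {nu, eps}: lambda, mu, psi, rho, tau.
The least among these is mu.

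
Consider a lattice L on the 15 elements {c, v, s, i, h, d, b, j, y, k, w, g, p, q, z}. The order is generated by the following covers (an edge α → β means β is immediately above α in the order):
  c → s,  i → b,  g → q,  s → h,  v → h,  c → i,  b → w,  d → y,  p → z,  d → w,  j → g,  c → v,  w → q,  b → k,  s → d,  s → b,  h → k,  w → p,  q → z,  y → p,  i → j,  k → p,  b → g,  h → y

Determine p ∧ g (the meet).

Common lower bounds of {p, g}: b, c, i, s.
The greatest among these is b.

b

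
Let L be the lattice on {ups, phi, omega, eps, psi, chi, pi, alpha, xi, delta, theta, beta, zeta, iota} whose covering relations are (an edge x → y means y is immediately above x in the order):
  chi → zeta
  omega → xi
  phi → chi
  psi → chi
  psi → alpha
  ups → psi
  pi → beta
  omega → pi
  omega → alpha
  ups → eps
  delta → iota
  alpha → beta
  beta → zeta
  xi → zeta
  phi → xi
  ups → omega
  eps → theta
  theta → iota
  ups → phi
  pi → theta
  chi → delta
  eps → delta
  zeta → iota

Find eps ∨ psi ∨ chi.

delta

Common upper bounds of {eps, psi, chi}: delta, iota.
The least among these is delta.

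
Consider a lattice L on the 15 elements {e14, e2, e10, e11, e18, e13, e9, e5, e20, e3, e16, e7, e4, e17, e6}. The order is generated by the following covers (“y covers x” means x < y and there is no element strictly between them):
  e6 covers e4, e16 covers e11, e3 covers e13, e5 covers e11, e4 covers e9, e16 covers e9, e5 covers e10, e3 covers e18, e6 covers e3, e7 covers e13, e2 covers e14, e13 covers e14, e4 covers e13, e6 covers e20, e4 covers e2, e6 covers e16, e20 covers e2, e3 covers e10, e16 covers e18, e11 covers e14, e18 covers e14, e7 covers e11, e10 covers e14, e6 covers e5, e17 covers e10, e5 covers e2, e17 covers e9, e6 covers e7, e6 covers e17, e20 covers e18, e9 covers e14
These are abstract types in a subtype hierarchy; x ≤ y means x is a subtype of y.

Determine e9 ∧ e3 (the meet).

e14

Common lower bounds of {e9, e3}: e14.
The greatest among these is e14.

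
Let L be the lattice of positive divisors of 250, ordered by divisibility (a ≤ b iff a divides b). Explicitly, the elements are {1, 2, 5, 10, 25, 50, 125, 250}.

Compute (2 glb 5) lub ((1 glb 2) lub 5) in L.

5

2 ∧ 5 = 1
1 ∧ 2 = 1
1 ∨ 5 = 5
1 ∨ 5 = 5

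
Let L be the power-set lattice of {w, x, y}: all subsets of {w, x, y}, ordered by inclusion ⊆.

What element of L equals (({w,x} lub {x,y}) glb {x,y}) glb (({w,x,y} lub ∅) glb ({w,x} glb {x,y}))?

{w,x} ∨ {x,y} = {w,x,y}
{w,x,y} ∧ {x,y} = {x,y}
{w,x,y} ∨ ∅ = {w,x,y}
{w,x} ∧ {x,y} = {x}
{w,x,y} ∧ {x} = {x}
{x,y} ∧ {x} = {x}

{x}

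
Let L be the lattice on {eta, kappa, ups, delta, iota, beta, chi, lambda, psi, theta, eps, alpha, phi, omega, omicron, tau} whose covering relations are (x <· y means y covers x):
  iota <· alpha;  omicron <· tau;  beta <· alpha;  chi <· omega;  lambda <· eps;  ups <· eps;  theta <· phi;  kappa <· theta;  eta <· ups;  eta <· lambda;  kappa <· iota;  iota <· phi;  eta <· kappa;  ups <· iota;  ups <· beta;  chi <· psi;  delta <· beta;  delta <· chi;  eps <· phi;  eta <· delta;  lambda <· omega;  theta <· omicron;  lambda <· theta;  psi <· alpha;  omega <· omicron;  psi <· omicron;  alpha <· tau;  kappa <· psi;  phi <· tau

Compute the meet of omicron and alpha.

Common lower bounds of {omicron, alpha}: chi, delta, eta, kappa, psi.
The greatest among these is psi.

psi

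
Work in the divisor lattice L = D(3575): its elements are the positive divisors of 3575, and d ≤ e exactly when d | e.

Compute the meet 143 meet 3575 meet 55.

11

Common lower bounds of {143, 3575, 55}: 1, 11.
The greatest among these is 11.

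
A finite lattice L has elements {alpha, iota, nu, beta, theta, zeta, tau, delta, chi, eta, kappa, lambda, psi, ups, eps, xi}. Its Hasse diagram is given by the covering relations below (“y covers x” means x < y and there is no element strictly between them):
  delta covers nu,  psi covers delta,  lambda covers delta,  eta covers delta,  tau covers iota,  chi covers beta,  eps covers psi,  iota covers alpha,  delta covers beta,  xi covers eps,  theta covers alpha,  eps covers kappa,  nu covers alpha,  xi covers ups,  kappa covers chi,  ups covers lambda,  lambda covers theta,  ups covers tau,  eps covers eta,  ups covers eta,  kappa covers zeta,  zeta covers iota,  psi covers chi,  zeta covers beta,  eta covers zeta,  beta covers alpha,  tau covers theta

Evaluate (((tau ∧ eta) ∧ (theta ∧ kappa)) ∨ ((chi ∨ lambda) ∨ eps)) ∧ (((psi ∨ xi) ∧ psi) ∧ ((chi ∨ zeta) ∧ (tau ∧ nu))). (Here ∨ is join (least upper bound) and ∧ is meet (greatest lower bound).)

alpha

tau ∧ eta = iota
theta ∧ kappa = alpha
iota ∧ alpha = alpha
chi ∨ lambda = xi
xi ∨ eps = xi
alpha ∨ xi = xi
psi ∨ xi = xi
xi ∧ psi = psi
chi ∨ zeta = kappa
tau ∧ nu = alpha
kappa ∧ alpha = alpha
psi ∧ alpha = alpha
xi ∧ alpha = alpha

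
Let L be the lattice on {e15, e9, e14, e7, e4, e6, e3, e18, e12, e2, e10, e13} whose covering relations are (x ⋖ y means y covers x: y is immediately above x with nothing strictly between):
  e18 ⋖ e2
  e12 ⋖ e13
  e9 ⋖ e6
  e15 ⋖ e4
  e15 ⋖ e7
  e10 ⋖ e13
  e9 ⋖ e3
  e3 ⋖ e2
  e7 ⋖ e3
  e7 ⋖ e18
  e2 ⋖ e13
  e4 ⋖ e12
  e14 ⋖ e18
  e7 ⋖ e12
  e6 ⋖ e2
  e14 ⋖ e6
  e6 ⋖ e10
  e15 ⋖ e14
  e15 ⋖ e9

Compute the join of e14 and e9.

e6

Common upper bounds of {e14, e9}: e10, e13, e2, e6.
The least among these is e6.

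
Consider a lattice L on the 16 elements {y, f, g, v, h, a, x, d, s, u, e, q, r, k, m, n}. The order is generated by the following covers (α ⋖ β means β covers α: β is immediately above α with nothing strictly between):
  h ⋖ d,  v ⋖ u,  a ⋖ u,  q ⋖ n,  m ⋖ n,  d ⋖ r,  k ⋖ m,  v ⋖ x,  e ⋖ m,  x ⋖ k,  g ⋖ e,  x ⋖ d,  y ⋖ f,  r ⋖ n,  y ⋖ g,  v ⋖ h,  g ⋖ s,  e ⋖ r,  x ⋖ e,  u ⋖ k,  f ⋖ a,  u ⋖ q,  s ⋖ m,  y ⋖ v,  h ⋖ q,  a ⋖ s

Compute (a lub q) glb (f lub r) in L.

q

a ∨ q = q
f ∨ r = n
q ∧ n = q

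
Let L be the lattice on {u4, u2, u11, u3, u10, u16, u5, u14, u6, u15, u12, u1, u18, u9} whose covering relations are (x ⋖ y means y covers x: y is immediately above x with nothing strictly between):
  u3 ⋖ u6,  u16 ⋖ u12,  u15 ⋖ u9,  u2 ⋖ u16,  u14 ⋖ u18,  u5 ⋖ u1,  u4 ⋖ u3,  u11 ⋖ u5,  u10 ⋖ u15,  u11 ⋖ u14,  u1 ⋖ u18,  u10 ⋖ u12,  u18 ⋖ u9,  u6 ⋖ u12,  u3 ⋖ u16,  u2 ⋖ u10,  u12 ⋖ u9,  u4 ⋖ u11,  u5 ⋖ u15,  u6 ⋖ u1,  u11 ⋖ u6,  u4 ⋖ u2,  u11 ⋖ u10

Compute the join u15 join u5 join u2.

Common upper bounds of {u15, u5, u2}: u15, u9.
The least among these is u15.

u15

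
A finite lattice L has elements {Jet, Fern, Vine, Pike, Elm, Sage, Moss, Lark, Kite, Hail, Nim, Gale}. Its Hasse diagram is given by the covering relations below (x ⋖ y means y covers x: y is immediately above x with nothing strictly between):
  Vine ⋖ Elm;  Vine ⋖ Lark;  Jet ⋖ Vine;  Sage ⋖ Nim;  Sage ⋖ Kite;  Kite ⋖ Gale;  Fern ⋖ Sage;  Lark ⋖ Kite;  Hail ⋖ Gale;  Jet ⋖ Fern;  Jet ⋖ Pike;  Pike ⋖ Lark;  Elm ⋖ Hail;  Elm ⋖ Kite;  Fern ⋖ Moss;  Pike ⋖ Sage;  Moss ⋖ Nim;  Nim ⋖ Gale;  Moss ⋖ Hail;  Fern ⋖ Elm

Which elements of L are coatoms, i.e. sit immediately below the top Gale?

Hail, Kite, Nim

The coatoms are exactly the elements covered by Gale: Hail, Kite, Nim.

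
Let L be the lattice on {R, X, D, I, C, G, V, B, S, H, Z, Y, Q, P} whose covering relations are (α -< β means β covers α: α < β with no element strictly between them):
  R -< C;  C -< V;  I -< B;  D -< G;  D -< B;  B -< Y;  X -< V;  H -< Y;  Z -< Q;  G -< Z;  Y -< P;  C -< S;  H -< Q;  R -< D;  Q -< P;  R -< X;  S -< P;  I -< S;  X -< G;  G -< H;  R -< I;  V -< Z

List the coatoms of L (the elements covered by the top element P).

The coatoms are exactly the elements covered by P: Q, S, Y.

Q, S, Y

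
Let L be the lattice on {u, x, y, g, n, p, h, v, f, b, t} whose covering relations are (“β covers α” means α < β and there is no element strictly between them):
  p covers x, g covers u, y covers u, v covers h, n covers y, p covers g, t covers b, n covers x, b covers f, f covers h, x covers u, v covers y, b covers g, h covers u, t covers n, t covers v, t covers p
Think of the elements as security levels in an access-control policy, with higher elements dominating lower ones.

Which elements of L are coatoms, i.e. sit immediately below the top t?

The coatoms are exactly the elements covered by t: b, n, p, v.

b, n, p, v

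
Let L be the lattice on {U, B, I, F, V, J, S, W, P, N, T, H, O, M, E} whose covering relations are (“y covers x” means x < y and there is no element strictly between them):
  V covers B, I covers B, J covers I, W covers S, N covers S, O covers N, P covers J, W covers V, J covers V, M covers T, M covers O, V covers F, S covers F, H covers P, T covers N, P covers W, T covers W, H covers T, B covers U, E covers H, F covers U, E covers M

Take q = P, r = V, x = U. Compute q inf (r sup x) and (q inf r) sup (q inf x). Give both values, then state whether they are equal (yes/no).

V; V; yes

r sup x = V, so q inf (r sup x) = P inf V = V.
q inf r = V and q inf x = U, so (q inf r) sup (q inf x) = V sup U = V.
Equal: yes.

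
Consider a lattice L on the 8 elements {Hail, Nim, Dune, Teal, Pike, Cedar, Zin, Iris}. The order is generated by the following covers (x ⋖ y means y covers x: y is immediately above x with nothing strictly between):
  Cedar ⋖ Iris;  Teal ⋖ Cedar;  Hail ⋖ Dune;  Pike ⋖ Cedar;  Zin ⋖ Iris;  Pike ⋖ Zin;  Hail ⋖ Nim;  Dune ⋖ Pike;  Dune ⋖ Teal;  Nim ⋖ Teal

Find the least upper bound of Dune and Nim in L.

Teal

Common upper bounds of {Dune, Nim}: Cedar, Iris, Teal.
The least among these is Teal.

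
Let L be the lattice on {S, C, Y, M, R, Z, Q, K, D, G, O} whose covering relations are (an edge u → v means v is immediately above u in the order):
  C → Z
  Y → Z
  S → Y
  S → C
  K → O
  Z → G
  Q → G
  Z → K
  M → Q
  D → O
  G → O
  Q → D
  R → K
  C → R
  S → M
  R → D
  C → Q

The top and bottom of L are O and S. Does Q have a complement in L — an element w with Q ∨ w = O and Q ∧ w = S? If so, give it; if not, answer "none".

none

For every candidate w, either Q ∨ w ≠ O or Q ∧ w ≠ S; no complement exists.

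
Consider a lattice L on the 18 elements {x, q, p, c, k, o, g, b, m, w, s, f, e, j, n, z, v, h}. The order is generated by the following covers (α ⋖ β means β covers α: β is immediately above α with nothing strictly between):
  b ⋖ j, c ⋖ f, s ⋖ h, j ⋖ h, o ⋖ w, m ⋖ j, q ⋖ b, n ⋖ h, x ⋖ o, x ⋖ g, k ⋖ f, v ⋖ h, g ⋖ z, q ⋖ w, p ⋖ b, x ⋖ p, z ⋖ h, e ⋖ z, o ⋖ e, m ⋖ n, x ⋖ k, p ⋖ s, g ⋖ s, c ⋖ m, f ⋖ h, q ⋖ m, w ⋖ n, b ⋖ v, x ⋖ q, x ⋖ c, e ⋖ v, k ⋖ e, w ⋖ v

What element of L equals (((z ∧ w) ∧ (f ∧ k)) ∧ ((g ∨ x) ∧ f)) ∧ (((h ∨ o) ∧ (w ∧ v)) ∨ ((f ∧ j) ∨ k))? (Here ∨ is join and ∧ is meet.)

x

z ∧ w = o
f ∧ k = k
o ∧ k = x
g ∨ x = g
g ∧ f = x
x ∧ x = x
h ∨ o = h
w ∧ v = w
h ∧ w = w
f ∧ j = c
c ∨ k = f
w ∨ f = h
x ∧ h = x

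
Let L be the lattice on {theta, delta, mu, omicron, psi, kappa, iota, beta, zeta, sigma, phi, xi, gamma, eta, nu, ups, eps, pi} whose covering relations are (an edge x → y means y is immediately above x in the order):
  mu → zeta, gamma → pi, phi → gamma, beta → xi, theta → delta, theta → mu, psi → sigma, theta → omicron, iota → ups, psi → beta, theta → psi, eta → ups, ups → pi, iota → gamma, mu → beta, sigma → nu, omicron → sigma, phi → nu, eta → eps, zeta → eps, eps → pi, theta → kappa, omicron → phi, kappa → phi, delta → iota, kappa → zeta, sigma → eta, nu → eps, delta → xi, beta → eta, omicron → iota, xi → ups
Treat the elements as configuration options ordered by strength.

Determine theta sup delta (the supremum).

Common upper bounds of {theta, delta}: delta, gamma, iota, pi, ups, xi.
The least among these is delta.

delta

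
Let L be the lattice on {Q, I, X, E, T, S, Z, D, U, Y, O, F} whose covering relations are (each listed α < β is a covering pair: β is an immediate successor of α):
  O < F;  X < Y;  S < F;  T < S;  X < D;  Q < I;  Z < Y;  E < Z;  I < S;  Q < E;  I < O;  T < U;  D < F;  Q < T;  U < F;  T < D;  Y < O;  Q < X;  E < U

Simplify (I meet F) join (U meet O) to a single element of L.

I ∧ F = I
U ∧ O = E
I ∨ E = O

O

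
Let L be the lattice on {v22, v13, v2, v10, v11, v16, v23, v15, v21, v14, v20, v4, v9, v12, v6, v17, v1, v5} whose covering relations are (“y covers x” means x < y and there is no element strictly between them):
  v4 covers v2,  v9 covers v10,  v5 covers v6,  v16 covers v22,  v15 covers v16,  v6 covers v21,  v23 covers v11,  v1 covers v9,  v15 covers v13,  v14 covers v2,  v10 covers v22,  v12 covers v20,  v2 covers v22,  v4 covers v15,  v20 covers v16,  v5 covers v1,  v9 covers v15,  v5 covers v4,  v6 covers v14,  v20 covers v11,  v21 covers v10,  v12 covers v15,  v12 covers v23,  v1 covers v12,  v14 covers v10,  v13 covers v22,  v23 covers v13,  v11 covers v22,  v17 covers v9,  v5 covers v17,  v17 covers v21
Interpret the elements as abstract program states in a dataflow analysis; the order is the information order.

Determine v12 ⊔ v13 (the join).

Common upper bounds of {v12, v13}: v1, v12, v5.
The least among these is v12.

v12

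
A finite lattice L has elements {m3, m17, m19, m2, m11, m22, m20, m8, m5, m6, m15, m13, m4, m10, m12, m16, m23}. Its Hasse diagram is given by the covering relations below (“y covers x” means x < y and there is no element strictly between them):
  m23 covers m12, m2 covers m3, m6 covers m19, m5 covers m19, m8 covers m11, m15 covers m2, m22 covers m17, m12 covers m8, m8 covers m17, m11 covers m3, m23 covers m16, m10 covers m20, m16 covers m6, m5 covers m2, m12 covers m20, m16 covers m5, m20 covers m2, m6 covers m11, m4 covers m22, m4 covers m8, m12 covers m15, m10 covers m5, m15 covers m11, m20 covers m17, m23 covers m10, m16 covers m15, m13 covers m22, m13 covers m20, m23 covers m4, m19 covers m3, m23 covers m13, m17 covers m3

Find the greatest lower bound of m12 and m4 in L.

Common lower bounds of {m12, m4}: m11, m17, m3, m8.
The greatest among these is m8.

m8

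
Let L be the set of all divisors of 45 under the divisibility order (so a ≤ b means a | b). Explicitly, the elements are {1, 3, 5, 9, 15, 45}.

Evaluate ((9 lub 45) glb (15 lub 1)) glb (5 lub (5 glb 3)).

5

9 ∨ 45 = 45
15 ∨ 1 = 15
45 ∧ 15 = 15
5 ∧ 3 = 1
5 ∨ 1 = 5
15 ∧ 5 = 5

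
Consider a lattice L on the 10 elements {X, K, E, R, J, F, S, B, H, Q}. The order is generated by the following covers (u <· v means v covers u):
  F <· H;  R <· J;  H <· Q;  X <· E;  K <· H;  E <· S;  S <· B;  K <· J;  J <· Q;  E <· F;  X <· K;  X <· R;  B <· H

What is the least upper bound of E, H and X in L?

Common upper bounds of {E, H, X}: H, Q.
The least among these is H.

H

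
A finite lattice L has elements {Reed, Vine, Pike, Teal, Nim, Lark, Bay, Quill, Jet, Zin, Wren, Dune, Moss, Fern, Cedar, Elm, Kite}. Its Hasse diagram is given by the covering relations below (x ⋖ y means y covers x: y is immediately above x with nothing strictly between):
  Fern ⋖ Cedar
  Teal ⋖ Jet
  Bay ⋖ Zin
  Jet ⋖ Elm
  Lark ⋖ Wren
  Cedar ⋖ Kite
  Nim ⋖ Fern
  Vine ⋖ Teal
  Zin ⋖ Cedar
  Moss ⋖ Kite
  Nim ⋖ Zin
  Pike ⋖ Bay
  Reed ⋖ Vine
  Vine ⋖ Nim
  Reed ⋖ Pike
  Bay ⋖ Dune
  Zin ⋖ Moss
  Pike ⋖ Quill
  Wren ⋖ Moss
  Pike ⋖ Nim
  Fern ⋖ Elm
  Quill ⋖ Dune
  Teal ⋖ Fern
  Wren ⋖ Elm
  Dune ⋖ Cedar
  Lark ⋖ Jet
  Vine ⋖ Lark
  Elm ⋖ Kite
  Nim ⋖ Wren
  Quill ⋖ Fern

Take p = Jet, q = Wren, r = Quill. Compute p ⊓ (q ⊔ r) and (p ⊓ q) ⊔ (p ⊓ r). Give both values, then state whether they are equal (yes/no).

q ⊔ r = Elm, so p ⊓ (q ⊔ r) = Jet ⊓ Elm = Jet.
p ⊓ q = Lark and p ⊓ r = Reed, so (p ⊓ q) ⊔ (p ⊓ r) = Lark ⊔ Reed = Lark.
Equal: no.

Jet; Lark; no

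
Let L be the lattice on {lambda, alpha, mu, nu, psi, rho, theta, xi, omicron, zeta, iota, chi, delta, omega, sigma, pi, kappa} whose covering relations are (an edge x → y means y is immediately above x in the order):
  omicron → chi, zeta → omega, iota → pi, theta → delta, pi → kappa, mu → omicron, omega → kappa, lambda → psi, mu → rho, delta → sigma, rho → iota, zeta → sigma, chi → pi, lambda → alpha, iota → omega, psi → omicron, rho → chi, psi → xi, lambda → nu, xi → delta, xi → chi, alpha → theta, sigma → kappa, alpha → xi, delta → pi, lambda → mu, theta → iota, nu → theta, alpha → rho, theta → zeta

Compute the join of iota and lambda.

iota

Common upper bounds of {iota, lambda}: iota, kappa, omega, pi.
The least among these is iota.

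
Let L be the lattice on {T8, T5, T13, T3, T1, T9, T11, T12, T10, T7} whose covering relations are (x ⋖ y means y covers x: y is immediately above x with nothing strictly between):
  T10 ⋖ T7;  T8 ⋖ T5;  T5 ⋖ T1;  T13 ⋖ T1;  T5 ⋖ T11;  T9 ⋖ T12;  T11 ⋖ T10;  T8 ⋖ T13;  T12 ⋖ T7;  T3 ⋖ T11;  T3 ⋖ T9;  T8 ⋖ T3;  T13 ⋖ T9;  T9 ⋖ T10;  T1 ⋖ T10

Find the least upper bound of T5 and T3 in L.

T11

Common upper bounds of {T5, T3}: T10, T11, T7.
The least among these is T11.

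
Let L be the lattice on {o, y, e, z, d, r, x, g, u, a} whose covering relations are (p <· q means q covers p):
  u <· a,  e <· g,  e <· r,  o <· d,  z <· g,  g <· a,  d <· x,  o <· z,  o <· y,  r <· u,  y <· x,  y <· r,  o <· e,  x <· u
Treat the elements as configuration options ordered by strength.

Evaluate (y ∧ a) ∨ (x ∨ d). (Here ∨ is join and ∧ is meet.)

x

y ∧ a = y
x ∨ d = x
y ∨ x = x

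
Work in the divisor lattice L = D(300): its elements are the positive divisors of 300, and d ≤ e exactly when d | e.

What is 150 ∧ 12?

6

In the divisibility order, the meet is the greatest common divisor: gcd(150, 12) = 6.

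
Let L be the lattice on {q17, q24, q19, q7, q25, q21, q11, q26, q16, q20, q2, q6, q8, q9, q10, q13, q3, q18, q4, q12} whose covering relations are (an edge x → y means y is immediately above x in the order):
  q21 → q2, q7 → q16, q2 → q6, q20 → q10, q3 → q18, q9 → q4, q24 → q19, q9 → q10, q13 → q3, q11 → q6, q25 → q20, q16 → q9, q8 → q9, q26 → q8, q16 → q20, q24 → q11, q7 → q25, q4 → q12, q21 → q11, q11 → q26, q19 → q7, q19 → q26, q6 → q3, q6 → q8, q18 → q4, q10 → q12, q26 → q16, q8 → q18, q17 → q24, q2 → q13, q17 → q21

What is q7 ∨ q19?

q7

Common upper bounds of {q7, q19}: q10, q12, q16, q20, q25, q4, q7, q9.
The least among these is q7.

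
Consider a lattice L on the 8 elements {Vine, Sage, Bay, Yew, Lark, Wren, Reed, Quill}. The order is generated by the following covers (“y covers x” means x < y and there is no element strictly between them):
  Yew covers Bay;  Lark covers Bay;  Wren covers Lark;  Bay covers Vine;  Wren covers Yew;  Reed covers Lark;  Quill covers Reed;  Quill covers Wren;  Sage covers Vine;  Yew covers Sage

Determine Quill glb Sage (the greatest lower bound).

Common lower bounds of {Quill, Sage}: Sage, Vine.
The greatest among these is Sage.

Sage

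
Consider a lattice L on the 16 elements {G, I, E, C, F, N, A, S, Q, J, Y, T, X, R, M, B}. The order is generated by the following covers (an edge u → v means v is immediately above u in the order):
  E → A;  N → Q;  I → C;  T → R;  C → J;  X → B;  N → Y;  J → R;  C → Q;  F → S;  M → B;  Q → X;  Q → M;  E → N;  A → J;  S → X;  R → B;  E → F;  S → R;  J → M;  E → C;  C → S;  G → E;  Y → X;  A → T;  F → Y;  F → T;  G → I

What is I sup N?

Q

Common upper bounds of {I, N}: B, M, Q, X.
The least among these is Q.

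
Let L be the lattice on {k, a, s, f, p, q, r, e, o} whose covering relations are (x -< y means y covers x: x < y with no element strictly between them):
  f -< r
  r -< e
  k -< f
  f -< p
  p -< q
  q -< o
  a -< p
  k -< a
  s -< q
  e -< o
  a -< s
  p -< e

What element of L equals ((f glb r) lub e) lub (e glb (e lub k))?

f ∧ r = f
f ∨ e = e
e ∨ k = e
e ∧ e = e
e ∨ e = e

e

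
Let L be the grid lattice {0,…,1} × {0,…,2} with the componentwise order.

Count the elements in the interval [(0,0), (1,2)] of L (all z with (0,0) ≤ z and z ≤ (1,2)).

The interval [(0,0), (1,2)] = {(0,0), (0,1), (0,2), (1,0), (1,1), (1,2)}, which has 6 elements.

6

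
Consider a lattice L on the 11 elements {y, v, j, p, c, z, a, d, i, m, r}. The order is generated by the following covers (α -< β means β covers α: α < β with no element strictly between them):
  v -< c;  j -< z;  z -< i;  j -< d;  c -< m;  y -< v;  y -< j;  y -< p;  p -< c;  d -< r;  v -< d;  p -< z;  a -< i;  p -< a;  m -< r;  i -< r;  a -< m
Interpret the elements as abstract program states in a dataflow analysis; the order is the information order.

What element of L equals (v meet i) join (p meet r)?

p

v ∧ i = y
p ∧ r = p
y ∨ p = p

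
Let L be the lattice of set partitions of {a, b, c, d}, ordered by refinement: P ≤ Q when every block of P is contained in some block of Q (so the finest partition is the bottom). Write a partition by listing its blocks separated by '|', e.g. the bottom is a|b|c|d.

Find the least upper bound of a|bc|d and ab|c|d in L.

abc|d

The join of a|bc|d and ab|c|d merges any blocks that overlap across the partitions, giving abc|d.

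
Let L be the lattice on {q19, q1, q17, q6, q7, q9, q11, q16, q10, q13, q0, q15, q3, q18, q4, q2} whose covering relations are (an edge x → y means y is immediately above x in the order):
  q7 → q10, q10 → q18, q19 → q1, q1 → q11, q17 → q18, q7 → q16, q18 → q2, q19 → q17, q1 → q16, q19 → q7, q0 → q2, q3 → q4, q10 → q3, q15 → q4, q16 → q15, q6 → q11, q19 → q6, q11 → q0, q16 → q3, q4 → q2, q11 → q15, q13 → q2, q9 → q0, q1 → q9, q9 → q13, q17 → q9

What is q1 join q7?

q16

Common upper bounds of {q1, q7}: q15, q16, q2, q3, q4.
The least among these is q16.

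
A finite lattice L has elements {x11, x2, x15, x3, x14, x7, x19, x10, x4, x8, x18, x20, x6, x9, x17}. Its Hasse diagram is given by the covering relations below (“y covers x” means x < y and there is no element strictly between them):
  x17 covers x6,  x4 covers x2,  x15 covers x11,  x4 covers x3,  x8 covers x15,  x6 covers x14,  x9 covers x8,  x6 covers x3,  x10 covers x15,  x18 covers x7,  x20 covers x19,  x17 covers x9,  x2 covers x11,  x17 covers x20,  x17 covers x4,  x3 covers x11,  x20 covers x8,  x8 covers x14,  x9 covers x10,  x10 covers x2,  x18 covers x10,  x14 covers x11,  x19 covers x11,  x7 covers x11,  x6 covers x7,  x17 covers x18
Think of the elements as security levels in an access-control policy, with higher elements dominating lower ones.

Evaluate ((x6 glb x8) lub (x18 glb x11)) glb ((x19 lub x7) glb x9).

x14

x6 ∧ x8 = x14
x18 ∧ x11 = x11
x14 ∨ x11 = x14
x19 ∨ x7 = x17
x17 ∧ x9 = x9
x14 ∧ x9 = x14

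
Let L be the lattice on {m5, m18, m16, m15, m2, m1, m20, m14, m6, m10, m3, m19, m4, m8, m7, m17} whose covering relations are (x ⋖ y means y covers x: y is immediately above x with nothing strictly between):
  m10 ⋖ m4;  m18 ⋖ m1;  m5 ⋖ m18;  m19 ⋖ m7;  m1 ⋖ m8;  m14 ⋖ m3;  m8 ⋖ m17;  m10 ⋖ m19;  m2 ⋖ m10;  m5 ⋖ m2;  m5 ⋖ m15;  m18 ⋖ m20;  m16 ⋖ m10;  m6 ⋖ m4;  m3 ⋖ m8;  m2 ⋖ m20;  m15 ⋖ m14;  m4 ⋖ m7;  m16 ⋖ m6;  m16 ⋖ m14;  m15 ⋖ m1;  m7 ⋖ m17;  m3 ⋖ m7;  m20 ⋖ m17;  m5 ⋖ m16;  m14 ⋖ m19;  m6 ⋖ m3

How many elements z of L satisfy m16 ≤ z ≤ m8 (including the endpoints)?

5

The interval [m16, m8] = {m14, m16, m3, m6, m8}, which has 5 elements.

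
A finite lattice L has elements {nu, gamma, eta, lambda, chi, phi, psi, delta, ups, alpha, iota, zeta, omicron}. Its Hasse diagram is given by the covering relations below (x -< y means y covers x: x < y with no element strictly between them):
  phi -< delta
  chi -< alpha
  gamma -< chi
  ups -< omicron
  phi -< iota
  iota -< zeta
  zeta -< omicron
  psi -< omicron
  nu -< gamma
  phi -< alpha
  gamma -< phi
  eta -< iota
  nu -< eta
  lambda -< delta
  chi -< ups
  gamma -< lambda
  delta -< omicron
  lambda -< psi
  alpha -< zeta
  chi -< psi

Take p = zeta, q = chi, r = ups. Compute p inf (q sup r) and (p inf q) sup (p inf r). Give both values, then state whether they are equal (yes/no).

q sup r = ups, so p inf (q sup r) = zeta inf ups = chi.
p inf q = chi and p inf r = chi, so (p inf q) sup (p inf r) = chi sup chi = chi.
Equal: yes.

chi; chi; yes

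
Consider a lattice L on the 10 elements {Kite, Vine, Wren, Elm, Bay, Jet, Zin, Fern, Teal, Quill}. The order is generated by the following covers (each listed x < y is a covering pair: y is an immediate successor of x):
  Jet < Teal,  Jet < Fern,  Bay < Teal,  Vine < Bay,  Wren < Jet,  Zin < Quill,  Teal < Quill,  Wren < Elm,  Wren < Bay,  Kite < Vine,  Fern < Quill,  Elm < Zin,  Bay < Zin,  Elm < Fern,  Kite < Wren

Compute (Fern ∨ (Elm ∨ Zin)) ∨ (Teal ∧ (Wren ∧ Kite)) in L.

Elm ∨ Zin = Zin
Fern ∨ Zin = Quill
Wren ∧ Kite = Kite
Teal ∧ Kite = Kite
Quill ∨ Kite = Quill

Quill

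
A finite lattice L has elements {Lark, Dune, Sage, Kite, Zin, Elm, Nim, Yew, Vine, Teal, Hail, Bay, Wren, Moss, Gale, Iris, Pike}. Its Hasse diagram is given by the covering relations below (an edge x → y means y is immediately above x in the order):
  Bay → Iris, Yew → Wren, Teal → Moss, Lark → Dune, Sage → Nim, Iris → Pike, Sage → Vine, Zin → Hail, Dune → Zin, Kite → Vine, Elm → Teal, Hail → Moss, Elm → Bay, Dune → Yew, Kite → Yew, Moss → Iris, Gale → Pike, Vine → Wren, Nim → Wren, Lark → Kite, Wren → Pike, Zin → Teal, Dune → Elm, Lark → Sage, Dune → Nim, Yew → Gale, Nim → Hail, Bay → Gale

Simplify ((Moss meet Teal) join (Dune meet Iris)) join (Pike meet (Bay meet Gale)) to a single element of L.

Moss ∧ Teal = Teal
Dune ∧ Iris = Dune
Teal ∨ Dune = Teal
Bay ∧ Gale = Bay
Pike ∧ Bay = Bay
Teal ∨ Bay = Iris

Iris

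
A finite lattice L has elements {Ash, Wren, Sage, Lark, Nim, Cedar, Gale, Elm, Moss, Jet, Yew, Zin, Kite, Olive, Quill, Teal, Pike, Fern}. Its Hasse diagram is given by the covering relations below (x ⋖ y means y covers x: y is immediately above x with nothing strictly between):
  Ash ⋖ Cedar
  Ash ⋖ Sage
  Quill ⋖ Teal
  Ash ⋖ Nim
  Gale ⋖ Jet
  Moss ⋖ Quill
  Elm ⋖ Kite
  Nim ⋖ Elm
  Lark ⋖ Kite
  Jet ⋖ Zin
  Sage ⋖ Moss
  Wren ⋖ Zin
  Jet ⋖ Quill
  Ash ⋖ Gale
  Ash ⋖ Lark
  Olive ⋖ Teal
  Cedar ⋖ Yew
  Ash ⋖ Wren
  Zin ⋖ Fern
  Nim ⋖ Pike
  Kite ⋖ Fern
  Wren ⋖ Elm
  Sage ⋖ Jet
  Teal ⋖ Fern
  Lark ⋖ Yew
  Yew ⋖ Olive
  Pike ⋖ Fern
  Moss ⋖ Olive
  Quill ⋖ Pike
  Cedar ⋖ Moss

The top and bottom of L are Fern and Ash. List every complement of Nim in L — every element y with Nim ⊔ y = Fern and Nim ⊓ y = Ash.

Olive, Teal, Yew, Zin

Need y with Nim ∨ y = Fern and Nim ∧ y = Ash.
Checking each element gives: Olive, Teal, Yew, Zin.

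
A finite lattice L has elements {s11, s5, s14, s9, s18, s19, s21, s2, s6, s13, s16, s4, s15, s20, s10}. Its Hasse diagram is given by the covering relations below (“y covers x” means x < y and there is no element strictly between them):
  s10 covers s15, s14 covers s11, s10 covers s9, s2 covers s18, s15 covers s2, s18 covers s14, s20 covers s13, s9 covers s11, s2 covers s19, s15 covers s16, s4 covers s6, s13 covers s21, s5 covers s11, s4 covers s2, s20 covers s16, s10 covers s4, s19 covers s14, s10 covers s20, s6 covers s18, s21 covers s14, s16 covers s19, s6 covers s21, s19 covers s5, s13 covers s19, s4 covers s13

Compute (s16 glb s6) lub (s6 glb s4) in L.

s6

s16 ∧ s6 = s14
s6 ∧ s4 = s6
s14 ∨ s6 = s6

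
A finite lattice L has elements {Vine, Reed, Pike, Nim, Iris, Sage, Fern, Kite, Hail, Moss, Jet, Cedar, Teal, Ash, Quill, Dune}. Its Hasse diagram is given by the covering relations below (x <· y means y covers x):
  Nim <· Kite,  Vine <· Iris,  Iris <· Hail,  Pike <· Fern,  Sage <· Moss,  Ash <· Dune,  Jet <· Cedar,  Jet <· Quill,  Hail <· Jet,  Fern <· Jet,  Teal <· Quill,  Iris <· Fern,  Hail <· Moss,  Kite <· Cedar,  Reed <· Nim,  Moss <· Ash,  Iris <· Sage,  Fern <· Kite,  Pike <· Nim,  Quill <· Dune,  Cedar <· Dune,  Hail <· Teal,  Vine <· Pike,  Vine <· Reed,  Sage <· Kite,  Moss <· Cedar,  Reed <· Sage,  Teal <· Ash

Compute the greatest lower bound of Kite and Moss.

Common lower bounds of {Kite, Moss}: Iris, Reed, Sage, Vine.
The greatest among these is Sage.

Sage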